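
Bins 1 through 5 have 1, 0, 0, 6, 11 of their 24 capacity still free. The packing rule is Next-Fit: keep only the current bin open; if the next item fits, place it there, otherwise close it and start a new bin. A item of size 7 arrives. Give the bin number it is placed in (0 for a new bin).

Next-Fit only looks at bin 5, which has 11 free.
7 fits there.

5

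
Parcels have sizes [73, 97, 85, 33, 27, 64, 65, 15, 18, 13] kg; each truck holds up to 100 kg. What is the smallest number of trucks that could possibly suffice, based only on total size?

Total size = 73 + 97 + 85 + 33 + 27 + 64 + 65 + 15 + 18 + 13 = 490 kg.
⌈490 / 100⌉ = 5.

5 trucks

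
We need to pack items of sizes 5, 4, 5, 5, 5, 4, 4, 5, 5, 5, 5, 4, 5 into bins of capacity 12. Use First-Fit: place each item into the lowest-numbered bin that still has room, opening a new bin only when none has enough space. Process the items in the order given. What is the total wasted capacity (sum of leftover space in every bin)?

bin 1: place 5, 7 left
bin 1: place 4, 3 left
bin 2: place 5, 7 left
bin 2: place 5, 2 left
bin 3: place 5, 7 left
bin 3: place 4, 3 left
bin 4: place 4, 8 left
bin 4: place 5, 3 left
bin 5: place 5, 7 left
bin 5: place 5, 2 left
bin 6: place 5, 7 left
bin 6: place 4, 3 left
bin 7: place 5, 7 left
7 bins × 12 = 84; used 61; unused 23.

23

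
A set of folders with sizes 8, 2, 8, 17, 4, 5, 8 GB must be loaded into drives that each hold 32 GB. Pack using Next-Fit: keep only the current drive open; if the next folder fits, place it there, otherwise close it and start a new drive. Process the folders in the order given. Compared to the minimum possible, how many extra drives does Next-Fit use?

Next-Fit: [8,2,8] [17,4,5] [8] → 3 drives.
Total size 52 GB; any packing needs at least ⌈52/32⌉ = 2 drives.
An optimal packing achieves that bound: [17,8,5,2] [8,8,4] → 2 drives.
Excess: 3 − 2 = 1.

1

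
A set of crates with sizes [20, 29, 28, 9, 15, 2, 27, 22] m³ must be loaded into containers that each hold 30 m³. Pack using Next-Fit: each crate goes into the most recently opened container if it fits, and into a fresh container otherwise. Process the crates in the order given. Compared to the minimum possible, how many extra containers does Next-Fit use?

0

Next-Fit: [20] [29] [28] [9,15,2] [27] [22] → 6 containers.
Total size 152 m³; any packing needs at least ⌈152/30⌉ = 6 containers.
So 6 is already optimal.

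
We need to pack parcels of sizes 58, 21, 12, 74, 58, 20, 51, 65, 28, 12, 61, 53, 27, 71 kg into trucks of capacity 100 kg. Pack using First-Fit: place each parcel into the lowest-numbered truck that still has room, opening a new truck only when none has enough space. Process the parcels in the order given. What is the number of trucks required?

8

Put 58 kg in truck 1; 42 kg remain.
Put 21 kg in truck 1; 21 kg remain.
Put 12 kg in truck 1; 9 kg remain.
Put 74 kg in truck 2; 26 kg remain.
Put 58 kg in truck 3; 42 kg remain.
Put 20 kg in truck 2; 6 kg remain.
Put 51 kg in truck 4; 49 kg remain.
Put 65 kg in truck 5; 35 kg remain.
Put 28 kg in truck 3; 14 kg remain.
Put 12 kg in truck 3; 2 kg remain.
Put 61 kg in truck 6; 39 kg remain.
Put 53 kg in truck 7; 47 kg remain.
Put 27 kg in truck 4; 22 kg remain.
Put 71 kg in truck 8; 29 kg remain.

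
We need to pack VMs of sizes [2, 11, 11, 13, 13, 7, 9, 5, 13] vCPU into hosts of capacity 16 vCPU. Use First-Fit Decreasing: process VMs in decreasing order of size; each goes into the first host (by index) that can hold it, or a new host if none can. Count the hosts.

Sorted descending: 13, 13, 13, 11, 11, 9, 7, 5, 2.
host 1: place 13 vCPU, 3 vCPU left
host 2: place 13 vCPU, 3 vCPU left
host 3: place 13 vCPU, 3 vCPU left
host 4: place 11 vCPU, 5 vCPU left
host 5: place 11 vCPU, 5 vCPU left
host 6: place 9 vCPU, 7 vCPU left
host 6: place 7 vCPU, 0 vCPU left
host 4: place 5 vCPU, 0 vCPU left
host 1: place 2 vCPU, 1 vCPU left
Final hosts: [13,2] [13] [13] [11,5] [11] [9,7].

6 hosts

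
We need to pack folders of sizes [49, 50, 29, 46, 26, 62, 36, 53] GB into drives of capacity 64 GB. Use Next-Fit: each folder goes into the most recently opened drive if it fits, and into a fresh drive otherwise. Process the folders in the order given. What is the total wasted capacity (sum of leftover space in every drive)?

drive 1: place 49 GB, 15 GB left
drive 2: place 50 GB, 14 GB left
drive 3: place 29 GB, 35 GB left
drive 4: place 46 GB, 18 GB left
drive 5: place 26 GB, 38 GB left
drive 6: place 62 GB, 2 GB left
drive 7: place 36 GB, 28 GB left
drive 8: place 53 GB, 11 GB left
8 drives × 64 GB = 512 GB; used 351 GB; unused 161 GB.

161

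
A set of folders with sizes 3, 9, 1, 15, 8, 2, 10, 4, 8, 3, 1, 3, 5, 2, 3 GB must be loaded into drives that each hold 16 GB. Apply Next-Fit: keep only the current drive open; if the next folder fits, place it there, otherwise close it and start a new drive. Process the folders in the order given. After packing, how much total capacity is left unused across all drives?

3 GB → drive 1 (remaining 13 GB)
9 GB → drive 1 (remaining 4 GB)
1 GB → drive 1 (remaining 3 GB)
15 GB → drive 2 (remaining 1 GB)
8 GB → drive 3 (remaining 8 GB)
2 GB → drive 3 (remaining 6 GB)
10 GB → drive 4 (remaining 6 GB)
4 GB → drive 4 (remaining 2 GB)
8 GB → drive 5 (remaining 8 GB)
3 GB → drive 5 (remaining 5 GB)
1 GB → drive 5 (remaining 4 GB)
3 GB → drive 5 (remaining 1 GB)
5 GB → drive 6 (remaining 11 GB)
2 GB → drive 6 (remaining 9 GB)
3 GB → drive 6 (remaining 6 GB)
6 drives × 16 GB = 96 GB; used 77 GB; unused 19 GB.

19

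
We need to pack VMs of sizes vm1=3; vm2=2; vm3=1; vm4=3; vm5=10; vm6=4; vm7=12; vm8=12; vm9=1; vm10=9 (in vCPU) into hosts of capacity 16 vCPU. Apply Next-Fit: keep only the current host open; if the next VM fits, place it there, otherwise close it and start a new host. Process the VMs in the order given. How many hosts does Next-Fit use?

host 1: place vm1 (3 vCPU), 13 vCPU left
host 1: place vm2 (2 vCPU), 11 vCPU left
host 1: place vm3 (1 vCPU), 10 vCPU left
host 1: place vm4 (3 vCPU), 7 vCPU left
host 2: place vm5 (10 vCPU), 6 vCPU left
host 2: place vm6 (4 vCPU), 2 vCPU left
host 3: place vm7 (12 vCPU), 4 vCPU left
host 4: place vm8 (12 vCPU), 4 vCPU left
host 4: place vm9 (1 vCPU), 3 vCPU left
host 5: place vm10 (9 vCPU), 7 vCPU left
Final hosts: [3,2,1,3] [10,4] [12] [12,1] [9].

5 hosts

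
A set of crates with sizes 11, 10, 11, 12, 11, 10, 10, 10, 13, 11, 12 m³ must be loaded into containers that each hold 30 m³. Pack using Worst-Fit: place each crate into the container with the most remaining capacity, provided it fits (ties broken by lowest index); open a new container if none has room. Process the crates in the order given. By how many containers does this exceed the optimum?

1

Worst-Fit: [11,10] [11,12] [11,10] [10,10] [13,11] [12] → 6 containers.
Total size 121 m³; any packing needs at least ⌈121/30⌉ = 5 containers.
An optimal packing achieves that bound: [13,12] [12,11] [11,11] [11,10] [10,10,10] → 5 containers.
Excess: 6 − 5 = 1.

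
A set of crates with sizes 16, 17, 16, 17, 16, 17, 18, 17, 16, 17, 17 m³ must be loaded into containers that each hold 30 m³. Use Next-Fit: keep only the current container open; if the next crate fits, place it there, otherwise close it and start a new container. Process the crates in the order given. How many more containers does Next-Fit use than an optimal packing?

Next-Fit: [16] [17] [16] [17] [16] [17] [18] [17] [16] [17] [17] → 11 containers.
11 crates exceed 15 m³ (half the capacity), and no two of those can share a container, so at least 11 containers are needed.
So 11 is already optimal.

0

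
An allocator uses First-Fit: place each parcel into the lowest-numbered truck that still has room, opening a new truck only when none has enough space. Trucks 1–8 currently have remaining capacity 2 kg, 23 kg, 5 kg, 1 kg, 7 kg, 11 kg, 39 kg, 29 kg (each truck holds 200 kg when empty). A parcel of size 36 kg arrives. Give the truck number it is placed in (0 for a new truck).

7

Trucks with room: truck 7 (39 kg).
The first with room is truck 7.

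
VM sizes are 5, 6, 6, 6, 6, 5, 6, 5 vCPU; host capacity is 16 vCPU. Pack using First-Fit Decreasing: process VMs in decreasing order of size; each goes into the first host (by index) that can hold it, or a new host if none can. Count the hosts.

4 hosts

Sorted descending: 6, 6, 6, 6, 6, 5, 5, 5.
Put 6 vCPU in host 1; 10 vCPU remain.
Put 6 vCPU in host 1; 4 vCPU remain.
Put 6 vCPU in host 2; 10 vCPU remain.
Put 6 vCPU in host 2; 4 vCPU remain.
Put 6 vCPU in host 3; 10 vCPU remain.
Put 5 vCPU in host 3; 5 vCPU remain.
Put 5 vCPU in host 3; 0 vCPU remain.
Put 5 vCPU in host 4; 11 vCPU remain.
Final hosts: [6,6] [6,6] [6,5,5] [5].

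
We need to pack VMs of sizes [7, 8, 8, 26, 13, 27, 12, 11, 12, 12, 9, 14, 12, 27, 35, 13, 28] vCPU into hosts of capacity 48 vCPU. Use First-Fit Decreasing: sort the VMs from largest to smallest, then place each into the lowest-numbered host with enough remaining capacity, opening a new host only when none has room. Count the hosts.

Sorted descending: 35, 28, 27, 27, 26, 14, 13, 13, 12, 12, 12, 12, 11, 9, 8, 8, 7.
35 vCPU → host 1 (remaining 13 vCPU)
28 vCPU → host 2 (remaining 20 vCPU)
27 vCPU → host 3 (remaining 21 vCPU)
27 vCPU → host 4 (remaining 21 vCPU)
26 vCPU → host 5 (remaining 22 vCPU)
14 vCPU → host 2 (remaining 6 vCPU)
13 vCPU → host 1 (remaining 0 vCPU)
13 vCPU → host 3 (remaining 8 vCPU)
12 vCPU → host 4 (remaining 9 vCPU)
12 vCPU → host 5 (remaining 10 vCPU)
12 vCPU → host 6 (remaining 36 vCPU)
12 vCPU → host 6 (remaining 24 vCPU)
11 vCPU → host 6 (remaining 13 vCPU)
9 vCPU → host 4 (remaining 0 vCPU)
8 vCPU → host 3 (remaining 0 vCPU)
8 vCPU → host 5 (remaining 2 vCPU)
7 vCPU → host 6 (remaining 6 vCPU)

6 hosts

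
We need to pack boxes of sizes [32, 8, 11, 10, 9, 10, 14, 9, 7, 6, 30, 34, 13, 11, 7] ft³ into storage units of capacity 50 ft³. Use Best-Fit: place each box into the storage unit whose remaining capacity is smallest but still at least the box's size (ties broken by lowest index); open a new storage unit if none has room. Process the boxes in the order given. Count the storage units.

Put 32 ft³ in storage unit 1; 18 ft³ remain.
Put 8 ft³ in storage unit 1; 10 ft³ remain.
Put 11 ft³ in storage unit 2; 39 ft³ remain.
Put 10 ft³ in storage unit 1; 0 ft³ remain.
Put 9 ft³ in storage unit 2; 30 ft³ remain.
Put 10 ft³ in storage unit 2; 20 ft³ remain.
Put 14 ft³ in storage unit 2; 6 ft³ remain.
Put 9 ft³ in storage unit 3; 41 ft³ remain.
Put 7 ft³ in storage unit 3; 34 ft³ remain.
Put 6 ft³ in storage unit 2; 0 ft³ remain.
Put 30 ft³ in storage unit 3; 4 ft³ remain.
Put 34 ft³ in storage unit 4; 16 ft³ remain.
Put 13 ft³ in storage unit 4; 3 ft³ remain.
Put 11 ft³ in storage unit 5; 39 ft³ remain.
Put 7 ft³ in storage unit 5; 32 ft³ remain.
Final storage units: [32,8,10] [11,9,10,14,6] [9,7,30] [34,13] [11,7].

5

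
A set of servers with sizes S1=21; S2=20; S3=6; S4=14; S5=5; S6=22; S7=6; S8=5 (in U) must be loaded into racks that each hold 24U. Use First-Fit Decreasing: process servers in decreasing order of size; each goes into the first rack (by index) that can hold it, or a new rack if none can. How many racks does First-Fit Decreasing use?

Sorted descending: 22, 21, 20, 14, 6, 6, 5, 5.
Put 22U in rack 1; 2U remain.
Put 21U in rack 2; 3U remain.
Put 20U in rack 3; 4U remain.
Put 14U in rack 4; 10U remain.
Put 6U in rack 4; 4U remain.
Put 6U in rack 5; 18U remain.
Put 5U in rack 5; 13U remain.
Put 5U in rack 5; 8U remain.

5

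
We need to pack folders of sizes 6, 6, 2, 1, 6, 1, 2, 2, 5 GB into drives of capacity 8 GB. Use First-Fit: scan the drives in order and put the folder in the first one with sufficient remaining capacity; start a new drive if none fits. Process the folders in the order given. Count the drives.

6 GB → drive 1 (remaining 2 GB)
6 GB → drive 2 (remaining 2 GB)
2 GB → drive 1 (remaining 0 GB)
1 GB → drive 2 (remaining 1 GB)
6 GB → drive 3 (remaining 2 GB)
1 GB → drive 2 (remaining 0 GB)
2 GB → drive 3 (remaining 0 GB)
2 GB → drive 4 (remaining 6 GB)
5 GB → drive 4 (remaining 1 GB)
Final drives: [6,2] [6,1,1] [6,2] [2,5].

4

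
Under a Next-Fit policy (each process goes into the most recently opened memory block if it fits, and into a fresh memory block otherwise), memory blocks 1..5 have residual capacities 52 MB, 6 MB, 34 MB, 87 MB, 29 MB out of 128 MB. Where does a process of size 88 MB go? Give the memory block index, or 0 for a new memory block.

0

Next-Fit only looks at memory block 5, which has 29 MB free.
88 MB does not fit, so a new memory block is opened.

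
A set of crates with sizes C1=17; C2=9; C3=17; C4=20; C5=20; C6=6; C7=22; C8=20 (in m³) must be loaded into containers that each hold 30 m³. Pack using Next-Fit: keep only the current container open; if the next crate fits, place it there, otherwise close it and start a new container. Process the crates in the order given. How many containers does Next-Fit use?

Put C1 (17 m³) in container 1; 13 m³ remain.
Put C2 (9 m³) in container 1; 4 m³ remain.
Put C3 (17 m³) in container 2; 13 m³ remain.
Put C4 (20 m³) in container 3; 10 m³ remain.
Put C5 (20 m³) in container 4; 10 m³ remain.
Put C6 (6 m³) in container 4; 4 m³ remain.
Put C7 (22 m³) in container 5; 8 m³ remain.
Put C8 (20 m³) in container 6; 10 m³ remain.
Final containers: [17,9] [17] [20] [20,6] [22] [20].

6 containers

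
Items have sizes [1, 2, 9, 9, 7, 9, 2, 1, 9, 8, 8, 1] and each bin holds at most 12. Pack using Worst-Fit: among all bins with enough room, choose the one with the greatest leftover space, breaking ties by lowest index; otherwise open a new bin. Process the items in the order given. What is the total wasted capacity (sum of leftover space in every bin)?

18

1 → bin 1 (remaining 11)
2 → bin 1 (remaining 9)
9 → bin 1 (remaining 0)
9 → bin 2 (remaining 3)
7 → bin 3 (remaining 5)
9 → bin 4 (remaining 3)
2 → bin 3 (remaining 3)
1 → bin 2 (remaining 2)
9 → bin 5 (remaining 3)
8 → bin 6 (remaining 4)
8 → bin 7 (remaining 4)
1 → bin 6 (remaining 3)
7 bins × 12 = 84; used 66; unused 18.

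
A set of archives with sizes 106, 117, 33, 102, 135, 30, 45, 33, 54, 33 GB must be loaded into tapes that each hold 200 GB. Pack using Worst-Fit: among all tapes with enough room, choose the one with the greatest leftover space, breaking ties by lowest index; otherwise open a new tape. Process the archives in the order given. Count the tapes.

Put 106 GB in tape 1; 94 GB remain.
Put 117 GB in tape 2; 83 GB remain.
Put 33 GB in tape 1; 61 GB remain.
Put 102 GB in tape 3; 98 GB remain.
Put 135 GB in tape 4; 65 GB remain.
Put 30 GB in tape 3; 68 GB remain.
Put 45 GB in tape 2; 38 GB remain.
Put 33 GB in tape 3; 35 GB remain.
Put 54 GB in tape 4; 11 GB remain.
Put 33 GB in tape 1; 28 GB remain.

4 tapes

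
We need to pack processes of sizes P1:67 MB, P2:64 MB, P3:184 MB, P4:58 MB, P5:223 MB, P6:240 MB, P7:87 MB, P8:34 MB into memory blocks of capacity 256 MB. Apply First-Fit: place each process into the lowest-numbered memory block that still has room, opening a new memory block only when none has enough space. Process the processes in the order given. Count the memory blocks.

5 memory blocks

P1 (67 MB) → memory block 1 (remaining 189 MB)
P2 (64 MB) → memory block 1 (remaining 125 MB)
P3 (184 MB) → memory block 2 (remaining 72 MB)
P4 (58 MB) → memory block 1 (remaining 67 MB)
P5 (223 MB) → memory block 3 (remaining 33 MB)
P6 (240 MB) → memory block 4 (remaining 16 MB)
P7 (87 MB) → memory block 5 (remaining 169 MB)
P8 (34 MB) → memory block 1 (remaining 33 MB)
Final memory blocks: [67,64,58,34] [184] [223] [240] [87].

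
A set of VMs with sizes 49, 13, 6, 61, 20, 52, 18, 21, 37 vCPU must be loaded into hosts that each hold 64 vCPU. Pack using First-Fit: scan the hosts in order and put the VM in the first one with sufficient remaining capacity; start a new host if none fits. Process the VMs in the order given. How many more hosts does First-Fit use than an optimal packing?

0

First-Fit: [49,13] [6,20,18] [61] [52] [21,37] → 5 hosts.
Total size 277 vCPU; any packing needs at least ⌈277/64⌉ = 5 hosts.
So 5 is already optimal.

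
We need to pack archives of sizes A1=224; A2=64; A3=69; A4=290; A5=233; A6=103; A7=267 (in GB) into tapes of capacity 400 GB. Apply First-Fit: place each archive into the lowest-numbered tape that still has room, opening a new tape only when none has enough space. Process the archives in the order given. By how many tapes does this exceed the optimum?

0

First-Fit: [224,64,69] [290,103] [233] [267] → 4 tapes.
Total size 1250 GB; any packing needs at least ⌈1250/400⌉ = 4 tapes.
So 4 is already optimal.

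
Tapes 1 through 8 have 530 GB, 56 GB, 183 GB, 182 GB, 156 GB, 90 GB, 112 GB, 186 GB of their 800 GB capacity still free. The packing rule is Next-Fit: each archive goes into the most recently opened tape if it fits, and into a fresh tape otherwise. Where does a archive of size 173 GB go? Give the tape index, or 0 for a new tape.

Next-Fit only looks at tape 8, which has 186 GB free.
173 GB fits there.

8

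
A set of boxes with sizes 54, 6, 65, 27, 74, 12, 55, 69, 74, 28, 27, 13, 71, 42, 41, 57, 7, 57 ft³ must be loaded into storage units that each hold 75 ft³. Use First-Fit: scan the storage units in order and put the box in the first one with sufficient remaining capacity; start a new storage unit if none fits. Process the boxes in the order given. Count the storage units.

storage unit 1: place 54 ft³, 21 ft³ left
storage unit 1: place 6 ft³, 15 ft³ left
storage unit 2: place 65 ft³, 10 ft³ left
storage unit 3: place 27 ft³, 48 ft³ left
storage unit 4: place 74 ft³, 1 ft³ left
storage unit 1: place 12 ft³, 3 ft³ left
storage unit 5: place 55 ft³, 20 ft³ left
storage unit 6: place 69 ft³, 6 ft³ left
storage unit 7: place 74 ft³, 1 ft³ left
storage unit 3: place 28 ft³, 20 ft³ left
storage unit 8: place 27 ft³, 48 ft³ left
storage unit 3: place 13 ft³, 7 ft³ left
storage unit 9: place 71 ft³, 4 ft³ left
storage unit 8: place 42 ft³, 6 ft³ left
storage unit 10: place 41 ft³, 34 ft³ left
storage unit 11: place 57 ft³, 18 ft³ left
storage unit 2: place 7 ft³, 3 ft³ left
storage unit 12: place 57 ft³, 18 ft³ left

12 storage units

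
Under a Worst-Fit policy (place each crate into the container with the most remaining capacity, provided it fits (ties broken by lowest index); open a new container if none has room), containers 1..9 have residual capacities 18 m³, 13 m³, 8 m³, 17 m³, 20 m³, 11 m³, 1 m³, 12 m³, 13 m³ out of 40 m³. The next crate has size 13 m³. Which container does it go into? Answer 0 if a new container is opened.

5

Containers with room: container 1 (18 m³), container 2 (13 m³), container 4 (17 m³), container 5 (20 m³), container 9 (13 m³).
Most room is container 5 with 20 m³ free.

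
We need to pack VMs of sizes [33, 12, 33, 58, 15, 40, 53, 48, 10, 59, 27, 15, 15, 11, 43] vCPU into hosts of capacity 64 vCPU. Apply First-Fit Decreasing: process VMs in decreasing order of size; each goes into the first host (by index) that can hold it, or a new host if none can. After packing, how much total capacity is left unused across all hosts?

Sorted descending: 59, 58, 53, 48, 43, 40, 33, 33, 27, 15, 15, 15, 12, 11, 10.
host 1: place 59 vCPU, 5 vCPU left
host 2: place 58 vCPU, 6 vCPU left
host 3: place 53 vCPU, 11 vCPU left
host 4: place 48 vCPU, 16 vCPU left
host 5: place 43 vCPU, 21 vCPU left
host 6: place 40 vCPU, 24 vCPU left
host 7: place 33 vCPU, 31 vCPU left
host 8: place 33 vCPU, 31 vCPU left
host 7: place 27 vCPU, 4 vCPU left
host 4: place 15 vCPU, 1 vCPU left
host 5: place 15 vCPU, 6 vCPU left
host 6: place 15 vCPU, 9 vCPU left
host 8: place 12 vCPU, 19 vCPU left
host 3: place 11 vCPU, 0 vCPU left
host 8: place 10 vCPU, 9 vCPU left
8 hosts × 64 vCPU = 512 vCPU; used 472 vCPU; unused 40 vCPU.

40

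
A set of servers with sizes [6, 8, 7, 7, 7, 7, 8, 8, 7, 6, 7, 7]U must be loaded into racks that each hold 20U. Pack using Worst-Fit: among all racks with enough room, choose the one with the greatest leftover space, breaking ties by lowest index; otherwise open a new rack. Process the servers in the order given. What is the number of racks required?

Put 6U in rack 1; 14U remain.
Put 8U in rack 1; 6U remain.
Put 7U in rack 2; 13U remain.
Put 7U in rack 2; 6U remain.
Put 7U in rack 3; 13U remain.
Put 7U in rack 3; 6U remain.
Put 8U in rack 4; 12U remain.
Put 8U in rack 4; 4U remain.
Put 7U in rack 5; 13U remain.
Put 6U in rack 5; 7U remain.
Put 7U in rack 5; 0U remain.
Put 7U in rack 6; 13U remain.

6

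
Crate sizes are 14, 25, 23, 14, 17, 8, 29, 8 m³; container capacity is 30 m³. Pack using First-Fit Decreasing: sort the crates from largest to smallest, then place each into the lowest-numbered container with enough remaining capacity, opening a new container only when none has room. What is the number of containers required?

Sorted descending: 29, 25, 23, 17, 14, 14, 8, 8.
29 m³ → container 1 (remaining 1 m³)
25 m³ → container 2 (remaining 5 m³)
23 m³ → container 3 (remaining 7 m³)
17 m³ → container 4 (remaining 13 m³)
14 m³ → container 5 (remaining 16 m³)
14 m³ → container 5 (remaining 2 m³)
8 m³ → container 4 (remaining 5 m³)
8 m³ → container 6 (remaining 22 m³)
Final containers: [29] [25] [23] [17,8] [14,14] [8].

6 containers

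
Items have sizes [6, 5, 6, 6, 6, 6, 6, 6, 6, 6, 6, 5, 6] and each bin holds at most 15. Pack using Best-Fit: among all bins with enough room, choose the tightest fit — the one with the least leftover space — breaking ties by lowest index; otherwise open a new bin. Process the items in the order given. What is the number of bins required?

7

6 → bin 1 (remaining 9)
5 → bin 1 (remaining 4)
6 → bin 2 (remaining 9)
6 → bin 2 (remaining 3)
6 → bin 3 (remaining 9)
6 → bin 3 (remaining 3)
6 → bin 4 (remaining 9)
6 → bin 4 (remaining 3)
6 → bin 5 (remaining 9)
6 → bin 5 (remaining 3)
6 → bin 6 (remaining 9)
5 → bin 6 (remaining 4)
6 → bin 7 (remaining 9)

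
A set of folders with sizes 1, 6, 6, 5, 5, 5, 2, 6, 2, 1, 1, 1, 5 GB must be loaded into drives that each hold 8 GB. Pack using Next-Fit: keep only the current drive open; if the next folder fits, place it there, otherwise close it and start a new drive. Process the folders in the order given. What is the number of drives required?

Put 1 GB in drive 1; 7 GB remain.
Put 6 GB in drive 1; 1 GB remain.
Put 6 GB in drive 2; 2 GB remain.
Put 5 GB in drive 3; 3 GB remain.
Put 5 GB in drive 4; 3 GB remain.
Put 5 GB in drive 5; 3 GB remain.
Put 2 GB in drive 5; 1 GB remain.
Put 6 GB in drive 6; 2 GB remain.
Put 2 GB in drive 6; 0 GB remain.
Put 1 GB in drive 7; 7 GB remain.
Put 1 GB in drive 7; 6 GB remain.
Put 1 GB in drive 7; 5 GB remain.
Put 5 GB in drive 7; 0 GB remain.

7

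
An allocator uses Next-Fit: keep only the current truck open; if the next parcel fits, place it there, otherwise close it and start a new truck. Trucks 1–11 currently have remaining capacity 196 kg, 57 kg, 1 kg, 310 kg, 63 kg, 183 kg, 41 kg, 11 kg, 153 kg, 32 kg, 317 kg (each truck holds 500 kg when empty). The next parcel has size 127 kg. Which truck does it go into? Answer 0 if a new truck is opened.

11

Next-Fit only looks at truck 11, which has 317 kg free.
127 kg fits there.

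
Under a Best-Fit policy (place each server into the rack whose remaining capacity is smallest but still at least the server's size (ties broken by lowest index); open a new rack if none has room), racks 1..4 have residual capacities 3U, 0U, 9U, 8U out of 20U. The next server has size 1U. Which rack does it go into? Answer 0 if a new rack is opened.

Racks with room: rack 1 (3U), rack 3 (9U), rack 4 (8U).
Tightest fit is rack 1 with 3U free.

1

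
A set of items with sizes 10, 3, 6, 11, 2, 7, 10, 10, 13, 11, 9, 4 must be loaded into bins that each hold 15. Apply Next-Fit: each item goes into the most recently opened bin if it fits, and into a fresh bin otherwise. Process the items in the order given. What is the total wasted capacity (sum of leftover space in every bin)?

39

10 → bin 1 (remaining 5)
3 → bin 1 (remaining 2)
6 → bin 2 (remaining 9)
11 → bin 3 (remaining 4)
2 → bin 3 (remaining 2)
7 → bin 4 (remaining 8)
10 → bin 5 (remaining 5)
10 → bin 6 (remaining 5)
13 → bin 7 (remaining 2)
11 → bin 8 (remaining 4)
9 → bin 9 (remaining 6)
4 → bin 9 (remaining 2)
9 bins × 15 = 135; used 96; unused 39.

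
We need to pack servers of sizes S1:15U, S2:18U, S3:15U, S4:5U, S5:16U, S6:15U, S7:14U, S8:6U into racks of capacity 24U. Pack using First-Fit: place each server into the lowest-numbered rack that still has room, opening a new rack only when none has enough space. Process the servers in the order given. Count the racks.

rack 1: place S1 (15U), 9U left
rack 2: place S2 (18U), 6U left
rack 3: place S3 (15U), 9U left
rack 1: place S4 (5U), 4U left
rack 4: place S5 (16U), 8U left
rack 5: place S6 (15U), 9U left
rack 6: place S7 (14U), 10U left
rack 2: place S8 (6U), 0U left

6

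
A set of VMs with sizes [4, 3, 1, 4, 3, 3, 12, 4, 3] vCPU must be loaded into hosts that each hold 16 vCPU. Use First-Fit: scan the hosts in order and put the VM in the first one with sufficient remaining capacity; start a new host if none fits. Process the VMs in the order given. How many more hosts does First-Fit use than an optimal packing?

First-Fit: [4,3,1,4,3] [3,12] [4,3] → 3 hosts.
Total size 37 vCPU; any packing needs at least ⌈37/16⌉ = 3 hosts.
So 3 is already optimal.

0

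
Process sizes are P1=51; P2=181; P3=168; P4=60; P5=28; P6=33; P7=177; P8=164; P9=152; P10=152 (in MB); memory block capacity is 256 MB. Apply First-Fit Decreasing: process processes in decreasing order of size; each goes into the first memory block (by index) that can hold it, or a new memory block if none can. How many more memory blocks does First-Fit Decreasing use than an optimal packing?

0

First-Fit Decreasing: [181,60] [177,51,28] [168,33] [164] [152] [152] → 6 memory blocks.
6 processes exceed 128 MB (half the capacity), and no two of those can share a memory block, so at least 6 memory blocks are needed.
So 6 is already optimal.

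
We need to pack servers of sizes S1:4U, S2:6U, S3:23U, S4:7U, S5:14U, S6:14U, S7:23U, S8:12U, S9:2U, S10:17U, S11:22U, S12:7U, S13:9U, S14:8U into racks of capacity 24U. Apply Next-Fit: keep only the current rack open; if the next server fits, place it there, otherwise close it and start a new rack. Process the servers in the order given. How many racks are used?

9 racks

Put S1 (4U) in rack 1; 20U remain.
Put S2 (6U) in rack 1; 14U remain.
Put S3 (23U) in rack 2; 1U remain.
Put S4 (7U) in rack 3; 17U remain.
Put S5 (14U) in rack 3; 3U remain.
Put S6 (14U) in rack 4; 10U remain.
Put S7 (23U) in rack 5; 1U remain.
Put S8 (12U) in rack 6; 12U remain.
Put S9 (2U) in rack 6; 10U remain.
Put S10 (17U) in rack 7; 7U remain.
Put S11 (22U) in rack 8; 2U remain.
Put S12 (7U) in rack 9; 17U remain.
Put S13 (9U) in rack 9; 8U remain.
Put S14 (8U) in rack 9; 0U remain.
Final racks: [4,6] [23] [7,14] [14] [23] [12,2] [17] [22] [7,9,8].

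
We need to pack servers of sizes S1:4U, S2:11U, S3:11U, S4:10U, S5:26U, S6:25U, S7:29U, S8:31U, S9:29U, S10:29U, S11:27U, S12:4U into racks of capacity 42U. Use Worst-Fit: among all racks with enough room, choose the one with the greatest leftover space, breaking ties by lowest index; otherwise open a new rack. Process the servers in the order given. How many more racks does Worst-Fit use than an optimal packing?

Worst-Fit: [4,11,11,10] [26] [25,4] [29] [31] [29] [29] [27] → 8 racks.
7 servers exceed 21U (half the capacity), and no two of those can share a rack, so at least 7 racks are needed.
An optimal packing achieves that bound: [31,11] [29,11] [29,10] [29,4,4] [27] [26] [25] → 7 racks.
Excess: 8 − 7 = 1.

1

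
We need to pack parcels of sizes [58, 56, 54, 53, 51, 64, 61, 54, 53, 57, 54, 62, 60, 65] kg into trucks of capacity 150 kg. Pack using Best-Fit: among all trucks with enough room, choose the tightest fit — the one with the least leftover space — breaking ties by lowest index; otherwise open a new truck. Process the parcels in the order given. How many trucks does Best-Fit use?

truck 1: place 58 kg, 92 kg left
truck 1: place 56 kg, 36 kg left
truck 2: place 54 kg, 96 kg left
truck 2: place 53 kg, 43 kg left
truck 3: place 51 kg, 99 kg left
truck 3: place 64 kg, 35 kg left
truck 4: place 61 kg, 89 kg left
truck 4: place 54 kg, 35 kg left
truck 5: place 53 kg, 97 kg left
truck 5: place 57 kg, 40 kg left
truck 6: place 54 kg, 96 kg left
truck 6: place 62 kg, 34 kg left
truck 7: place 60 kg, 90 kg left
truck 7: place 65 kg, 25 kg left

7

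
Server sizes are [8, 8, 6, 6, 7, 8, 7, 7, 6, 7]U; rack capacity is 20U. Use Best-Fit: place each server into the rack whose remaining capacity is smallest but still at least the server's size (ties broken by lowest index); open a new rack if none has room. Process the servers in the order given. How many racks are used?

4 racks

Put 8U in rack 1; 12U remain.
Put 8U in rack 1; 4U remain.
Put 6U in rack 2; 14U remain.
Put 6U in rack 2; 8U remain.
Put 7U in rack 2; 1U remain.
Put 8U in rack 3; 12U remain.
Put 7U in rack 3; 5U remain.
Put 7U in rack 4; 13U remain.
Put 6U in rack 4; 7U remain.
Put 7U in rack 4; 0U remain.
Final racks: [8,8] [6,6,7] [8,7] [7,6,7].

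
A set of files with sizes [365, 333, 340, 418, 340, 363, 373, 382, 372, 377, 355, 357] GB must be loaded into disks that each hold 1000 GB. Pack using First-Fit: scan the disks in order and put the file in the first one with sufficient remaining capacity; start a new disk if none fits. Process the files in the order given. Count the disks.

6 disks

Put 365 GB in disk 1; 635 GB remain.
Put 333 GB in disk 1; 302 GB remain.
Put 340 GB in disk 2; 660 GB remain.
Put 418 GB in disk 2; 242 GB remain.
Put 340 GB in disk 3; 660 GB remain.
Put 363 GB in disk 3; 297 GB remain.
Put 373 GB in disk 4; 627 GB remain.
Put 382 GB in disk 4; 245 GB remain.
Put 372 GB in disk 5; 628 GB remain.
Put 377 GB in disk 5; 251 GB remain.
Put 355 GB in disk 6; 645 GB remain.
Put 357 GB in disk 6; 288 GB remain.
Final disks: [365,333] [340,418] [340,363] [373,382] [372,377] [355,357].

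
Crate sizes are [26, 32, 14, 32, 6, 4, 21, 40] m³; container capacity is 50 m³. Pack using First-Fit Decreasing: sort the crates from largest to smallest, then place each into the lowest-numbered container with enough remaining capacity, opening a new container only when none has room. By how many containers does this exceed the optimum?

0

First-Fit Decreasing: [40,6,4] [32,14] [32] [26,21] → 4 containers.
Total size 175 m³; any packing needs at least ⌈175/50⌉ = 4 containers.
So 4 is already optimal.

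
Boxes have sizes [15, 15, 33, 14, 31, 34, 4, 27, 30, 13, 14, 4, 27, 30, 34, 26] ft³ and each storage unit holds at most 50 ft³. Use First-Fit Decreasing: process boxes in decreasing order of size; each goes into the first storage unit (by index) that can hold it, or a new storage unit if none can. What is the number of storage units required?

Sorted descending: 34, 34, 33, 31, 30, 30, 27, 27, 26, 15, 15, 14, 14, 13, 4, 4.
storage unit 1: place 34 ft³, 16 ft³ left
storage unit 2: place 34 ft³, 16 ft³ left
storage unit 3: place 33 ft³, 17 ft³ left
storage unit 4: place 31 ft³, 19 ft³ left
storage unit 5: place 30 ft³, 20 ft³ left
storage unit 6: place 30 ft³, 20 ft³ left
storage unit 7: place 27 ft³, 23 ft³ left
storage unit 8: place 27 ft³, 23 ft³ left
storage unit 9: place 26 ft³, 24 ft³ left
storage unit 1: place 15 ft³, 1 ft³ left
storage unit 2: place 15 ft³, 1 ft³ left
storage unit 3: place 14 ft³, 3 ft³ left
storage unit 4: place 14 ft³, 5 ft³ left
storage unit 5: place 13 ft³, 7 ft³ left
storage unit 4: place 4 ft³, 1 ft³ left
storage unit 5: place 4 ft³, 3 ft³ left
Final storage units: [34,15] [34,15] [33,14] [31,14,4] [30,13,4] [30] [27] [27] [26].

9 storage units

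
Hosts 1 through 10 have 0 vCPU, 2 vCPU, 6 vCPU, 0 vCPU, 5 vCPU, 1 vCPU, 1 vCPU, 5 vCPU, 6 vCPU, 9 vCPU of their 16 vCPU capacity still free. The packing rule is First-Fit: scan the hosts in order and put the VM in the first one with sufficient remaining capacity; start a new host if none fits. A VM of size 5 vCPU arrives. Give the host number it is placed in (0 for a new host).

Hosts with room: host 3 (6 vCPU), host 5 (5 vCPU), host 8 (5 vCPU), host 9 (6 vCPU), host 10 (9 vCPU).
The first with room is host 3.

3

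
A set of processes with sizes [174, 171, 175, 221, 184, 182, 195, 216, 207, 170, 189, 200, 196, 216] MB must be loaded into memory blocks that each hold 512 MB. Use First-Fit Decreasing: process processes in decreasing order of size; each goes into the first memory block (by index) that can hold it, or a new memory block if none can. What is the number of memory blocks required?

7

Sorted descending: 221, 216, 216, 207, 200, 196, 195, 189, 184, 182, 175, 174, 171, 170.
221 MB → memory block 1 (remaining 291 MB)
216 MB → memory block 1 (remaining 75 MB)
216 MB → memory block 2 (remaining 296 MB)
207 MB → memory block 2 (remaining 89 MB)
200 MB → memory block 3 (remaining 312 MB)
196 MB → memory block 3 (remaining 116 MB)
195 MB → memory block 4 (remaining 317 MB)
189 MB → memory block 4 (remaining 128 MB)
184 MB → memory block 5 (remaining 328 MB)
182 MB → memory block 5 (remaining 146 MB)
175 MB → memory block 6 (remaining 337 MB)
174 MB → memory block 6 (remaining 163 MB)
171 MB → memory block 7 (remaining 341 MB)
170 MB → memory block 7 (remaining 171 MB)
Final memory blocks: [221,216] [216,207] [200,196] [195,189] [184,182] [175,174] [171,170].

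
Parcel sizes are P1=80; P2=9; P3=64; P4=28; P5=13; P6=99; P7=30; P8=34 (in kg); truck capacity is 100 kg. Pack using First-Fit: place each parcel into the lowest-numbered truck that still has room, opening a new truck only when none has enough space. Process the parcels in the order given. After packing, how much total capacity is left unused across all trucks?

43

Put P1 (80 kg) in truck 1; 20 kg remain.
Put P2 (9 kg) in truck 1; 11 kg remain.
Put P3 (64 kg) in truck 2; 36 kg remain.
Put P4 (28 kg) in truck 2; 8 kg remain.
Put P5 (13 kg) in truck 3; 87 kg remain.
Put P6 (99 kg) in truck 4; 1 kg remain.
Put P7 (30 kg) in truck 3; 57 kg remain.
Put P8 (34 kg) in truck 3; 23 kg remain.
4 trucks × 100 kg = 400 kg; used 357 kg; unused 43 kg.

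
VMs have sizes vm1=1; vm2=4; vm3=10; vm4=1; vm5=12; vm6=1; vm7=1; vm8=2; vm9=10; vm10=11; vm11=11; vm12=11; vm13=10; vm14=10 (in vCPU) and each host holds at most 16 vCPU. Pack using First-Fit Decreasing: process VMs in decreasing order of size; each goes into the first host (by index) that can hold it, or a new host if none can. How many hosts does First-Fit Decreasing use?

8

Sorted descending: 12, 11, 11, 11, 10, 10, 10, 10, 4, 2, 1, 1, 1, 1.
host 1: place 12 vCPU, 4 vCPU left
host 2: place 11 vCPU, 5 vCPU left
host 3: place 11 vCPU, 5 vCPU left
host 4: place 11 vCPU, 5 vCPU left
host 5: place 10 vCPU, 6 vCPU left
host 6: place 10 vCPU, 6 vCPU left
host 7: place 10 vCPU, 6 vCPU left
host 8: place 10 vCPU, 6 vCPU left
host 1: place 4 vCPU, 0 vCPU left
host 2: place 2 vCPU, 3 vCPU left
host 2: place 1 vCPU, 2 vCPU left
host 2: place 1 vCPU, 1 vCPU left
host 2: place 1 vCPU, 0 vCPU left
host 3: place 1 vCPU, 4 vCPU left
Final hosts: [12,4] [11,2,1,1,1] [11,1] [11] [10] [10] [10] [10].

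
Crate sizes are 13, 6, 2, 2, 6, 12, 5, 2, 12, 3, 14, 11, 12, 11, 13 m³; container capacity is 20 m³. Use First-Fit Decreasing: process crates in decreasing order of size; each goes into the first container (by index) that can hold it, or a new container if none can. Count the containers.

8 containers

Sorted descending: 14, 13, 13, 12, 12, 12, 11, 11, 6, 6, 5, 3, 2, 2, 2.
container 1: place 14 m³, 6 m³ left
container 2: place 13 m³, 7 m³ left
container 3: place 13 m³, 7 m³ left
container 4: place 12 m³, 8 m³ left
container 5: place 12 m³, 8 m³ left
container 6: place 12 m³, 8 m³ left
container 7: place 11 m³, 9 m³ left
container 8: place 11 m³, 9 m³ left
container 1: place 6 m³, 0 m³ left
container 2: place 6 m³, 1 m³ left
container 3: place 5 m³, 2 m³ left
container 4: place 3 m³, 5 m³ left
container 3: place 2 m³, 0 m³ left
container 4: place 2 m³, 3 m³ left
container 4: place 2 m³, 1 m³ left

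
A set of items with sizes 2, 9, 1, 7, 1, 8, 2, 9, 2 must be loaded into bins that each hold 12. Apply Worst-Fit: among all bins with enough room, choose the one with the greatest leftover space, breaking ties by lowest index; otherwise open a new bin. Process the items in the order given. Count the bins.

2 → bin 1 (remaining 10)
9 → bin 1 (remaining 1)
1 → bin 1 (remaining 0)
7 → bin 2 (remaining 5)
1 → bin 2 (remaining 4)
8 → bin 3 (remaining 4)
2 → bin 2 (remaining 2)
9 → bin 4 (remaining 3)
2 → bin 3 (remaining 2)

4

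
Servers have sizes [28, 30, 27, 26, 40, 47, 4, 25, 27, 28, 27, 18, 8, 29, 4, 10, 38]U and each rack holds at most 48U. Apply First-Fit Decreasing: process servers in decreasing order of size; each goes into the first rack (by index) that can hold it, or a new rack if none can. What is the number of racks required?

12

Sorted descending: 47, 40, 38, 30, 29, 28, 28, 27, 27, 27, 26, 25, 18, 10, 8, 4, 4.
rack 1: place 47U, 1U left
rack 2: place 40U, 8U left
rack 3: place 38U, 10U left
rack 4: place 30U, 18U left
rack 5: place 29U, 19U left
rack 6: place 28U, 20U left
rack 7: place 28U, 20U left
rack 8: place 27U, 21U left
rack 9: place 27U, 21U left
rack 10: place 27U, 21U left
rack 11: place 26U, 22U left
rack 12: place 25U, 23U left
rack 4: place 18U, 0U left
rack 3: place 10U, 0U left
rack 2: place 8U, 0U left
rack 5: place 4U, 15U left
rack 5: place 4U, 11U left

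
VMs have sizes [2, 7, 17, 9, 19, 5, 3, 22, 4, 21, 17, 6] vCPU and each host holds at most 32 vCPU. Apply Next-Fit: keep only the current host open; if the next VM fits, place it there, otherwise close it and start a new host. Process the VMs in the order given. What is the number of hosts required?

Put 2 vCPU in host 1; 30 vCPU remain.
Put 7 vCPU in host 1; 23 vCPU remain.
Put 17 vCPU in host 1; 6 vCPU remain.
Put 9 vCPU in host 2; 23 vCPU remain.
Put 19 vCPU in host 2; 4 vCPU remain.
Put 5 vCPU in host 3; 27 vCPU remain.
Put 3 vCPU in host 3; 24 vCPU remain.
Put 22 vCPU in host 3; 2 vCPU remain.
Put 4 vCPU in host 4; 28 vCPU remain.
Put 21 vCPU in host 4; 7 vCPU remain.
Put 17 vCPU in host 5; 15 vCPU remain.
Put 6 vCPU in host 5; 9 vCPU remain.
Final hosts: [2,7,17] [9,19] [5,3,22] [4,21] [17,6].

5 hosts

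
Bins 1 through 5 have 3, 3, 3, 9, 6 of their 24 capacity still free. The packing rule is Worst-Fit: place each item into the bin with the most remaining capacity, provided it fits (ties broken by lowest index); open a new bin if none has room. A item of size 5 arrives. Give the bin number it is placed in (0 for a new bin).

Bins with room: bin 4 (9), bin 5 (6).
Most room is bin 4 with 9 free.

4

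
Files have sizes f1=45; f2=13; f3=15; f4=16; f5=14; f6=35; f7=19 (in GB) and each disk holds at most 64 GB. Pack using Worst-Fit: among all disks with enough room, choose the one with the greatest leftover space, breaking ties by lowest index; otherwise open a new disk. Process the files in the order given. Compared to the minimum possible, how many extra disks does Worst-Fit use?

Worst-Fit: [45,13] [15,16,14] [35,19] → 3 disks.
Total size 157 GB; any packing needs at least ⌈157/64⌉ = 3 disks.
So 3 is already optimal.

0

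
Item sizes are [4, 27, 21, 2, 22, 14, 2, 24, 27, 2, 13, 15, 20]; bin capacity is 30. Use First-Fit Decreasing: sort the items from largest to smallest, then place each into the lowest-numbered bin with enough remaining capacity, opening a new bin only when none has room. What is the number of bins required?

8

Sorted descending: 27, 27, 24, 22, 21, 20, 15, 14, 13, 4, 2, 2, 2.
27 → bin 1 (remaining 3)
27 → bin 2 (remaining 3)
24 → bin 3 (remaining 6)
22 → bin 4 (remaining 8)
21 → bin 5 (remaining 9)
20 → bin 6 (remaining 10)
15 → bin 7 (remaining 15)
14 → bin 7 (remaining 1)
13 → bin 8 (remaining 17)
4 → bin 3 (remaining 2)
2 → bin 1 (remaining 1)
2 → bin 2 (remaining 1)
2 → bin 3 (remaining 0)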